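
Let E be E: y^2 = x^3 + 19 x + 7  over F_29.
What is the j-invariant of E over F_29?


Delta = -16(4 a^3 + 27 b^2) mod 29 = 28
-1728 * (4 a)^3 = -1728 * (4*19)^3 mod 29 = 7
j = 7 * 28^(-1) mod 29 = 22

j = 22 (mod 29)


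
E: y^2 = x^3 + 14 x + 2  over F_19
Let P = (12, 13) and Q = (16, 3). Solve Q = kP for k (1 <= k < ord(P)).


Enumerate multiples of P until we hit Q = (16, 3):
  1P = (12, 13)
  2P = (11, 10)
  3P = (5, 8)
  4P = (6, 13)
  5P = (1, 6)
  6P = (13, 14)
  7P = (14, 4)
  8P = (18, 14)
  9P = (17, 2)
  10P = (7, 14)
  11P = (16, 3)
Match found at i = 11.

k = 11


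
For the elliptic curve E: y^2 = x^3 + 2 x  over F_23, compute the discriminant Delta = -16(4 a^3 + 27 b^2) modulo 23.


4 a^3 + 27 b^2 = 4*2^3 + 27*0^2 = 32 + 0 = 32
Delta = -16 * (32) = -512
Delta mod 23 = 17

Delta = 17 (mod 23)


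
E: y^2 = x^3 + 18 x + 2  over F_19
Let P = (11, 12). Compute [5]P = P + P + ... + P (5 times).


k = 5 = 101_2 (binary, LSB first: 101)
Double-and-add from P = (11, 12):
  bit 0 = 1: acc = O + (11, 12) = (11, 12)
  bit 1 = 0: acc unchanged = (11, 12)
  bit 2 = 1: acc = (11, 12) + (10, 2) = (3, 11)

5P = (3, 11)


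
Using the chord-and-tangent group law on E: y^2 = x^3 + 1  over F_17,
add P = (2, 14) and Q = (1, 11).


P != Q, so use the chord formula.
s = (y2 - y1) / (x2 - x1) = (14) / (16) mod 17 = 3
x3 = s^2 - x1 - x2 mod 17 = 3^2 - 2 - 1 = 6
y3 = s (x1 - x3) - y1 mod 17 = 3 * (2 - 6) - 14 = 8

P + Q = (6, 8)


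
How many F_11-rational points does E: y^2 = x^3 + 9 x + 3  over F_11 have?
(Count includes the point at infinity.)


For each x in F_11, count y with y^2 = x^3 + 9 x + 3 mod 11:
  x = 0: RHS = 3, y in [5, 6]  -> 2 point(s)
  x = 4: RHS = 4, y in [2, 9]  -> 2 point(s)
  x = 6: RHS = 9, y in [3, 8]  -> 2 point(s)
  x = 8: RHS = 4, y in [2, 9]  -> 2 point(s)
  x = 10: RHS = 4, y in [2, 9]  -> 2 point(s)
Affine points: 10. Add the point at infinity: total = 11.

#E(F_11) = 11


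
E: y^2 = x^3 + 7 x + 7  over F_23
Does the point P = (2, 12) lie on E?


Check whether y^2 = x^3 + 7 x + 7 (mod 23) for (x, y) = (2, 12).
LHS: y^2 = 12^2 mod 23 = 6
RHS: x^3 + 7 x + 7 = 2^3 + 7*2 + 7 mod 23 = 6
LHS = RHS

Yes, on the curve


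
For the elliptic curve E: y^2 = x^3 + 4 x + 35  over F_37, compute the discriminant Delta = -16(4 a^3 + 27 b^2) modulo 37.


4 a^3 + 27 b^2 = 4*4^3 + 27*35^2 = 256 + 33075 = 33331
Delta = -16 * (33331) = -533296
Delta mod 37 = 22

Delta = 22 (mod 37)


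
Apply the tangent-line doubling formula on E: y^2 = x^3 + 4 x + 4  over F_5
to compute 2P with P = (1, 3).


Doubling: s = (3 x1^2 + a) / (2 y1)
s = (3*1^2 + 4) / (2*3) mod 5 = 2
x3 = s^2 - 2 x1 mod 5 = 2^2 - 2*1 = 2
y3 = s (x1 - x3) - y1 mod 5 = 2 * (1 - 2) - 3 = 0

2P = (2, 0)


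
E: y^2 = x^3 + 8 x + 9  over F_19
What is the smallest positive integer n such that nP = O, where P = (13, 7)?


Compute successive multiples of P until we hit O:
  1P = (13, 7)
  2P = (0, 3)
  3P = (17, 2)
  4P = (6, 8)
  5P = (7, 3)
  6P = (10, 14)
  7P = (12, 16)
  8P = (18, 0)
  ... (continuing to 16P)
  16P = O

ord(P) = 16


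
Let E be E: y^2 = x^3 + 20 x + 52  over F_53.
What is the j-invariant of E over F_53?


Delta = -16(4 a^3 + 27 b^2) mod 53 = 25
-1728 * (4 a)^3 = -1728 * (4*20)^3 mod 53 = 49
j = 49 * 25^(-1) mod 53 = 38

j = 38 (mod 53)


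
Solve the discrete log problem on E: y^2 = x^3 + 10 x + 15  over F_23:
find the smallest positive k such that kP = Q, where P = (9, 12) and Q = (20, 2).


Enumerate multiples of P until we hit Q = (20, 2):
  1P = (9, 12)
  2P = (5, 11)
  3P = (22, 2)
  4P = (16, 4)
  5P = (4, 2)
  6P = (14, 1)
  7P = (3, 7)
  8P = (20, 21)
  9P = (19, 7)
  10P = (1, 7)
  11P = (8, 3)
  12P = (18, 22)
  13P = (12, 0)
  14P = (18, 1)
  15P = (8, 20)
  16P = (1, 16)
  17P = (19, 16)
  18P = (20, 2)
Match found at i = 18.

k = 18


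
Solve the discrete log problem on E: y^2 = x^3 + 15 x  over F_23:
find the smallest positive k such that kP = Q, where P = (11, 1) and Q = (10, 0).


Enumerate multiples of P until we hit Q = (10, 0):
  1P = (11, 1)
  2P = (3, 16)
  3P = (10, 0)
Match found at i = 3.

k = 3


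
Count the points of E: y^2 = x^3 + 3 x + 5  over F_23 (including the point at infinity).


For each x in F_23, count y with y^2 = x^3 + 3 x + 5 mod 23:
  x = 1: RHS = 9, y in [3, 20]  -> 2 point(s)
  x = 3: RHS = 18, y in [8, 15]  -> 2 point(s)
  x = 4: RHS = 12, y in [9, 14]  -> 2 point(s)
  x = 6: RHS = 9, y in [3, 20]  -> 2 point(s)
  x = 7: RHS = 1, y in [1, 22]  -> 2 point(s)
  x = 8: RHS = 12, y in [9, 14]  -> 2 point(s)
  x = 9: RHS = 2, y in [5, 18]  -> 2 point(s)
  x = 10: RHS = 0, y in [0]  -> 1 point(s)
  x = 11: RHS = 12, y in [9, 14]  -> 2 point(s)
  x = 14: RHS = 8, y in [10, 13]  -> 2 point(s)
  x = 16: RHS = 9, y in [3, 20]  -> 2 point(s)
  x = 17: RHS = 1, y in [1, 22]  -> 2 point(s)
  x = 18: RHS = 3, y in [7, 16]  -> 2 point(s)
  x = 22: RHS = 1, y in [1, 22]  -> 2 point(s)
Affine points: 27. Add the point at infinity: total = 28.

#E(F_23) = 28


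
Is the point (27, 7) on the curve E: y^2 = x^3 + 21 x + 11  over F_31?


Check whether y^2 = x^3 + 21 x + 11 (mod 31) for (x, y) = (27, 7).
LHS: y^2 = 7^2 mod 31 = 18
RHS: x^3 + 21 x + 11 = 27^3 + 21*27 + 11 mod 31 = 18
LHS = RHS

Yes, on the curve


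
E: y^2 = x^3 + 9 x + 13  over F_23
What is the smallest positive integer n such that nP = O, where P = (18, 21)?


Compute successive multiples of P until we hit O:
  1P = (18, 21)
  2P = (14, 10)
  3P = (0, 17)
  4P = (13, 21)
  5P = (15, 2)
  6P = (2, 19)
  7P = (12, 20)
  8P = (9, 15)
  ... (continuing to 20P)
  20P = O

ord(P) = 20


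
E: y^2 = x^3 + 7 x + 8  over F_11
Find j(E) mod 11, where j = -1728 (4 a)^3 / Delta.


Delta = -16(4 a^3 + 27 b^2) mod 11 = 10
-1728 * (4 a)^3 = -1728 * (4*7)^3 mod 11 = 4
j = 4 * 10^(-1) mod 11 = 7

j = 7 (mod 11)


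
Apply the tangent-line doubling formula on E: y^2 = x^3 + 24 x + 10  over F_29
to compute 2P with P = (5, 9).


Doubling: s = (3 x1^2 + a) / (2 y1)
s = (3*5^2 + 24) / (2*9) mod 29 = 20
x3 = s^2 - 2 x1 mod 29 = 20^2 - 2*5 = 13
y3 = s (x1 - x3) - y1 mod 29 = 20 * (5 - 13) - 9 = 5

2P = (13, 5)


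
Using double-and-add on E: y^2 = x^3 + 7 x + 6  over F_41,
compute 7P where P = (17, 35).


k = 7 = 111_2 (binary, LSB first: 111)
Double-and-add from P = (17, 35):
  bit 0 = 1: acc = O + (17, 35) = (17, 35)
  bit 1 = 1: acc = (17, 35) + (17, 6) = O
  bit 2 = 1: acc = O + (17, 35) = (17, 35)

7P = (17, 35)


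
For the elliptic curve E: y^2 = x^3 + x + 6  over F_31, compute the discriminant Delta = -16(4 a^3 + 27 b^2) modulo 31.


4 a^3 + 27 b^2 = 4*1^3 + 27*6^2 = 4 + 972 = 976
Delta = -16 * (976) = -15616
Delta mod 31 = 8

Delta = 8 (mod 31)


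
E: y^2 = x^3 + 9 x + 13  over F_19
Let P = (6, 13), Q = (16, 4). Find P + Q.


P != Q, so use the chord formula.
s = (y2 - y1) / (x2 - x1) = (10) / (10) mod 19 = 1
x3 = s^2 - x1 - x2 mod 19 = 1^2 - 6 - 16 = 17
y3 = s (x1 - x3) - y1 mod 19 = 1 * (6 - 17) - 13 = 14

P + Q = (17, 14)


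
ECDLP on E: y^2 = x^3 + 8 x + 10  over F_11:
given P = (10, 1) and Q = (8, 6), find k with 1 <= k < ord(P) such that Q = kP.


Enumerate multiples of P until we hit Q = (8, 6):
  1P = (10, 1)
  2P = (2, 10)
  3P = (8, 5)
  4P = (8, 6)
Match found at i = 4.

k = 4


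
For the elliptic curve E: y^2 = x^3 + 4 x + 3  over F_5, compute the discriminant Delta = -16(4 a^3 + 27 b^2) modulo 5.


4 a^3 + 27 b^2 = 4*4^3 + 27*3^2 = 256 + 243 = 499
Delta = -16 * (499) = -7984
Delta mod 5 = 1

Delta = 1 (mod 5)


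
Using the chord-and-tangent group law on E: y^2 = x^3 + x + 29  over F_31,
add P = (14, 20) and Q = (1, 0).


P != Q, so use the chord formula.
s = (y2 - y1) / (x2 - x1) = (11) / (18) mod 31 = 23
x3 = s^2 - x1 - x2 mod 31 = 23^2 - 14 - 1 = 18
y3 = s (x1 - x3) - y1 mod 31 = 23 * (14 - 18) - 20 = 12

P + Q = (18, 12)


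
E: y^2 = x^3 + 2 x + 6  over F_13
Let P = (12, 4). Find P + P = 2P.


Doubling: s = (3 x1^2 + a) / (2 y1)
s = (3*12^2 + 2) / (2*4) mod 13 = 12
x3 = s^2 - 2 x1 mod 13 = 12^2 - 2*12 = 3
y3 = s (x1 - x3) - y1 mod 13 = 12 * (12 - 3) - 4 = 0

2P = (3, 0)


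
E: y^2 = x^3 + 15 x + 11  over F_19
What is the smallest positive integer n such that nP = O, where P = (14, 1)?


Compute successive multiples of P until we hit O:
  1P = (14, 1)
  2P = (2, 7)
  3P = (8, 15)
  4P = (13, 3)
  5P = (15, 1)
  6P = (9, 18)
  7P = (3, 11)
  8P = (0, 7)
  ... (continuing to 22P)
  22P = O

ord(P) = 22


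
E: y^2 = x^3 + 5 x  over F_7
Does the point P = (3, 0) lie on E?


Check whether y^2 = x^3 + 5 x + 0 (mod 7) for (x, y) = (3, 0).
LHS: y^2 = 0^2 mod 7 = 0
RHS: x^3 + 5 x + 0 = 3^3 + 5*3 + 0 mod 7 = 0
LHS = RHS

Yes, on the curve


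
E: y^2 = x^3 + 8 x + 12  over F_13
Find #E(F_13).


For each x in F_13, count y with y^2 = x^3 + 8 x + 12 mod 13:
  x = 0: RHS = 12, y in [5, 8]  -> 2 point(s)
  x = 2: RHS = 10, y in [6, 7]  -> 2 point(s)
  x = 4: RHS = 4, y in [2, 11]  -> 2 point(s)
  x = 6: RHS = 3, y in [4, 9]  -> 2 point(s)
  x = 8: RHS = 3, y in [4, 9]  -> 2 point(s)
  x = 10: RHS = 0, y in [0]  -> 1 point(s)
  x = 11: RHS = 1, y in [1, 12]  -> 2 point(s)
  x = 12: RHS = 3, y in [4, 9]  -> 2 point(s)
Affine points: 15. Add the point at infinity: total = 16.

#E(F_13) = 16


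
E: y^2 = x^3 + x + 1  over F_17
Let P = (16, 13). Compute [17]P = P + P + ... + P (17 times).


k = 17 = 10001_2 (binary, LSB first: 10001)
Double-and-add from P = (16, 13):
  bit 0 = 1: acc = O + (16, 13) = (16, 13)
  bit 1 = 0: acc unchanged = (16, 13)
  bit 2 = 0: acc unchanged = (16, 13)
  bit 3 = 0: acc unchanged = (16, 13)
  bit 4 = 1: acc = (16, 13) + (15, 5) = (16, 4)

17P = (16, 4)


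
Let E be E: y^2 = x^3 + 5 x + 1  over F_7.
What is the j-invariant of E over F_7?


Delta = -16(4 a^3 + 27 b^2) mod 7 = 3
-1728 * (4 a)^3 = -1728 * (4*5)^3 mod 7 = 6
j = 6 * 3^(-1) mod 7 = 2

j = 2 (mod 7)


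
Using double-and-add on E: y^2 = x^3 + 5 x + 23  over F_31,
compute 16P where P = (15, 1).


k = 16 = 10000_2 (binary, LSB first: 00001)
Double-and-add from P = (15, 1):
  bit 0 = 0: acc unchanged = O
  bit 1 = 0: acc unchanged = O
  bit 2 = 0: acc unchanged = O
  bit 3 = 0: acc unchanged = O
  bit 4 = 1: acc = O + (16, 13) = (16, 13)

16P = (16, 13)


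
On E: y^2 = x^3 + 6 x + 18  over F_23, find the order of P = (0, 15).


Compute successive multiples of P until we hit O:
  1P = (0, 15)
  2P = (12, 1)
  3P = (13, 4)
  4P = (5, 14)
  5P = (7, 14)
  6P = (1, 18)
  7P = (8, 7)
  8P = (16, 1)
  ... (continuing to 21P)
  21P = O

ord(P) = 21


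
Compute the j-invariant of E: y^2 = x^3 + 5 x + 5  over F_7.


Delta = -16(4 a^3 + 27 b^2) mod 7 = 2
-1728 * (4 a)^3 = -1728 * (4*5)^3 mod 7 = 6
j = 6 * 2^(-1) mod 7 = 3

j = 3 (mod 7)


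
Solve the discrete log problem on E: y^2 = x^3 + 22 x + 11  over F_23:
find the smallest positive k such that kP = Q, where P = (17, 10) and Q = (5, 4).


Enumerate multiples of P until we hit Q = (5, 4):
  1P = (17, 10)
  2P = (14, 21)
  3P = (8, 3)
  4P = (4, 18)
  5P = (10, 14)
  6P = (9, 15)
  7P = (15, 6)
  8P = (18, 11)
  9P = (12, 18)
  10P = (3, 9)
  11P = (5, 4)
Match found at i = 11.

k = 11


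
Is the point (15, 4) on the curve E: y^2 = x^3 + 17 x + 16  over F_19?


Check whether y^2 = x^3 + 17 x + 16 (mod 19) for (x, y) = (15, 4).
LHS: y^2 = 4^2 mod 19 = 16
RHS: x^3 + 17 x + 16 = 15^3 + 17*15 + 16 mod 19 = 17
LHS != RHS

No, not on the curve


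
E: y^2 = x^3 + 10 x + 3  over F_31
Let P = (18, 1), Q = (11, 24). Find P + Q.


P != Q, so use the chord formula.
s = (y2 - y1) / (x2 - x1) = (23) / (24) mod 31 = 10
x3 = s^2 - x1 - x2 mod 31 = 10^2 - 18 - 11 = 9
y3 = s (x1 - x3) - y1 mod 31 = 10 * (18 - 9) - 1 = 27

P + Q = (9, 27)


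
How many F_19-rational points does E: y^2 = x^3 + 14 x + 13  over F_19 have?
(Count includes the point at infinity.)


For each x in F_19, count y with y^2 = x^3 + 14 x + 13 mod 19:
  x = 1: RHS = 9, y in [3, 16]  -> 2 point(s)
  x = 2: RHS = 11, y in [7, 12]  -> 2 point(s)
  x = 3: RHS = 6, y in [5, 14]  -> 2 point(s)
  x = 4: RHS = 0, y in [0]  -> 1 point(s)
  x = 6: RHS = 9, y in [3, 16]  -> 2 point(s)
  x = 7: RHS = 17, y in [6, 13]  -> 2 point(s)
  x = 11: RHS = 16, y in [4, 15]  -> 2 point(s)
  x = 12: RHS = 9, y in [3, 16]  -> 2 point(s)
  x = 13: RHS = 17, y in [6, 13]  -> 2 point(s)
  x = 15: RHS = 7, y in [8, 11]  -> 2 point(s)
  x = 16: RHS = 1, y in [1, 18]  -> 2 point(s)
  x = 18: RHS = 17, y in [6, 13]  -> 2 point(s)
Affine points: 23. Add the point at infinity: total = 24.

#E(F_19) = 24


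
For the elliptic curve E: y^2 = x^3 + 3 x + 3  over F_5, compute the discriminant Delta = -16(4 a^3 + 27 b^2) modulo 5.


4 a^3 + 27 b^2 = 4*3^3 + 27*3^2 = 108 + 243 = 351
Delta = -16 * (351) = -5616
Delta mod 5 = 4

Delta = 4 (mod 5)


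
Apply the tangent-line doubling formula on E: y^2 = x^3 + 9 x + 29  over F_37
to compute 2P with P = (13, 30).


Doubling: s = (3 x1^2 + a) / (2 y1)
s = (3*13^2 + 9) / (2*30) mod 37 = 16
x3 = s^2 - 2 x1 mod 37 = 16^2 - 2*13 = 8
y3 = s (x1 - x3) - y1 mod 37 = 16 * (13 - 8) - 30 = 13

2P = (8, 13)


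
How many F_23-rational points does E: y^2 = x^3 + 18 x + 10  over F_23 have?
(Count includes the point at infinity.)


For each x in F_23, count y with y^2 = x^3 + 18 x + 10 mod 23:
  x = 1: RHS = 6, y in [11, 12]  -> 2 point(s)
  x = 2: RHS = 8, y in [10, 13]  -> 2 point(s)
  x = 4: RHS = 8, y in [10, 13]  -> 2 point(s)
  x = 5: RHS = 18, y in [8, 15]  -> 2 point(s)
  x = 6: RHS = 12, y in [9, 14]  -> 2 point(s)
  x = 9: RHS = 4, y in [2, 21]  -> 2 point(s)
  x = 13: RHS = 3, y in [7, 16]  -> 2 point(s)
  x = 14: RHS = 16, y in [4, 19]  -> 2 point(s)
  x = 16: RHS = 1, y in [1, 22]  -> 2 point(s)
  x = 17: RHS = 8, y in [10, 13]  -> 2 point(s)
  x = 18: RHS = 2, y in [5, 18]  -> 2 point(s)
  x = 19: RHS = 12, y in [9, 14]  -> 2 point(s)
  x = 21: RHS = 12, y in [9, 14]  -> 2 point(s)
Affine points: 26. Add the point at infinity: total = 27.

#E(F_23) = 27


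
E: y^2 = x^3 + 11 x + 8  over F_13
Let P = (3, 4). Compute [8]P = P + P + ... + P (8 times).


k = 8 = 1000_2 (binary, LSB first: 0001)
Double-and-add from P = (3, 4):
  bit 0 = 0: acc unchanged = O
  bit 1 = 0: acc unchanged = O
  bit 2 = 0: acc unchanged = O
  bit 3 = 1: acc = O + (7, 5) = (7, 5)

8P = (7, 5)


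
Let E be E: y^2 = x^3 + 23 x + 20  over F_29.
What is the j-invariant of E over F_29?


Delta = -16(4 a^3 + 27 b^2) mod 29 = 2
-1728 * (4 a)^3 = -1728 * (4*23)^3 mod 29 = 21
j = 21 * 2^(-1) mod 29 = 25

j = 25 (mod 29)


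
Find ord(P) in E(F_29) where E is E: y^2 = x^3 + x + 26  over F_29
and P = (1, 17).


Compute successive multiples of P until we hit O:
  1P = (1, 17)
  2P = (23, 6)
  3P = (27, 25)
  4P = (21, 17)
  5P = (7, 12)
  6P = (8, 13)
  7P = (15, 20)
  8P = (20, 10)
  ... (continuing to 18P)
  18P = O

ord(P) = 18


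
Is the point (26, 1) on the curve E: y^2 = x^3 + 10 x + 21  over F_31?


Check whether y^2 = x^3 + 10 x + 21 (mod 31) for (x, y) = (26, 1).
LHS: y^2 = 1^2 mod 31 = 1
RHS: x^3 + 10 x + 21 = 26^3 + 10*26 + 21 mod 31 = 1
LHS = RHS

Yes, on the curve


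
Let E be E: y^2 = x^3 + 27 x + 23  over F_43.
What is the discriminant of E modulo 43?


4 a^3 + 27 b^2 = 4*27^3 + 27*23^2 = 78732 + 14283 = 93015
Delta = -16 * (93015) = -1488240
Delta mod 43 = 33

Delta = 33 (mod 43)


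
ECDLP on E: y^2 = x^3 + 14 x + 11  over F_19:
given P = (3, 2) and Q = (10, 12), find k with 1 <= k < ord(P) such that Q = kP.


Enumerate multiples of P until we hit Q = (10, 12):
  1P = (3, 2)
  2P = (10, 7)
  3P = (10, 12)
Match found at i = 3.

k = 3


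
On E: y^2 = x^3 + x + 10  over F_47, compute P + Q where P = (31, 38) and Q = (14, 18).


P != Q, so use the chord formula.
s = (y2 - y1) / (x2 - x1) = (27) / (30) mod 47 = 15
x3 = s^2 - x1 - x2 mod 47 = 15^2 - 31 - 14 = 39
y3 = s (x1 - x3) - y1 mod 47 = 15 * (31 - 39) - 38 = 30

P + Q = (39, 30)


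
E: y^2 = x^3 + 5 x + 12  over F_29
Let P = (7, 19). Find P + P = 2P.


Doubling: s = (3 x1^2 + a) / (2 y1)
s = (3*7^2 + 5) / (2*19) mod 29 = 4
x3 = s^2 - 2 x1 mod 29 = 4^2 - 2*7 = 2
y3 = s (x1 - x3) - y1 mod 29 = 4 * (7 - 2) - 19 = 1

2P = (2, 1)


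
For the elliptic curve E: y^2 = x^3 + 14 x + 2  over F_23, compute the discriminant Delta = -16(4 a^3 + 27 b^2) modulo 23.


4 a^3 + 27 b^2 = 4*14^3 + 27*2^2 = 10976 + 108 = 11084
Delta = -16 * (11084) = -177344
Delta mod 23 = 9

Delta = 9 (mod 23)


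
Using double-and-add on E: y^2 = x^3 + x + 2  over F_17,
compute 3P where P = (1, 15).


k = 3 = 11_2 (binary, LSB first: 11)
Double-and-add from P = (1, 15):
  bit 0 = 1: acc = O + (1, 15) = (1, 15)
  bit 1 = 1: acc = (1, 15) + (16, 0) = (1, 2)

3P = (1, 2)


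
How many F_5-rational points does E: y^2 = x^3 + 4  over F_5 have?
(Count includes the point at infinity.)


For each x in F_5, count y with y^2 = x^3 + 0 x + 4 mod 5:
  x = 0: RHS = 4, y in [2, 3]  -> 2 point(s)
  x = 1: RHS = 0, y in [0]  -> 1 point(s)
  x = 3: RHS = 1, y in [1, 4]  -> 2 point(s)
Affine points: 5. Add the point at infinity: total = 6.

#E(F_5) = 6


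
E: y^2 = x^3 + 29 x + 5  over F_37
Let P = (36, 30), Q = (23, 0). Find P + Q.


P != Q, so use the chord formula.
s = (y2 - y1) / (x2 - x1) = (7) / (24) mod 37 = 8
x3 = s^2 - x1 - x2 mod 37 = 8^2 - 36 - 23 = 5
y3 = s (x1 - x3) - y1 mod 37 = 8 * (36 - 5) - 30 = 33

P + Q = (5, 33)


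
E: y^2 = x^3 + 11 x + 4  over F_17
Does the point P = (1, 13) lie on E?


Check whether y^2 = x^3 + 11 x + 4 (mod 17) for (x, y) = (1, 13).
LHS: y^2 = 13^2 mod 17 = 16
RHS: x^3 + 11 x + 4 = 1^3 + 11*1 + 4 mod 17 = 16
LHS = RHS

Yes, on the curve


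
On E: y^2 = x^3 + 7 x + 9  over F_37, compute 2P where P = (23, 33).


Doubling: s = (3 x1^2 + a) / (2 y1)
s = (3*23^2 + 7) / (2*33) mod 37 = 32
x3 = s^2 - 2 x1 mod 37 = 32^2 - 2*23 = 16
y3 = s (x1 - x3) - y1 mod 37 = 32 * (23 - 16) - 33 = 6

2P = (16, 6)


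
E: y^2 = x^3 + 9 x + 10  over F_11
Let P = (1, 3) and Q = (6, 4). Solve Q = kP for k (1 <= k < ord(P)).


Enumerate multiples of P until we hit Q = (6, 4):
  1P = (1, 3)
  2P = (2, 6)
  3P = (6, 4)
Match found at i = 3.

k = 3


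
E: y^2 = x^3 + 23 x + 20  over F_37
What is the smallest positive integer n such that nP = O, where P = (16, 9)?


Compute successive multiples of P until we hit O:
  1P = (16, 9)
  2P = (12, 27)
  3P = (20, 9)
  4P = (1, 28)
  5P = (17, 12)
  6P = (13, 0)
  7P = (17, 25)
  8P = (1, 9)
  ... (continuing to 12P)
  12P = O

ord(P) = 12


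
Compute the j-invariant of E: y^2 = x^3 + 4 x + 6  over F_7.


Delta = -16(4 a^3 + 27 b^2) mod 7 = 1
-1728 * (4 a)^3 = -1728 * (4*4)^3 mod 7 = 1
j = 1 * 1^(-1) mod 7 = 1

j = 1 (mod 7)


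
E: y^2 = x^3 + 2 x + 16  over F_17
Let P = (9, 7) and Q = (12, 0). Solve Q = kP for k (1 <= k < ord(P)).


Enumerate multiples of P until we hit Q = (12, 0):
  1P = (9, 7)
  2P = (12, 0)
Match found at i = 2.

k = 2


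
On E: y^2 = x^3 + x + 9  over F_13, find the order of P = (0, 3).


Compute successive multiples of P until we hit O:
  1P = (0, 3)
  2P = (4, 5)
  3P = (6, 7)
  4P = (6, 6)
  5P = (4, 8)
  6P = (0, 10)
  7P = O

ord(P) = 7


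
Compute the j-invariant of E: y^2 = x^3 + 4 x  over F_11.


Delta = -16(4 a^3 + 27 b^2) mod 11 = 7
-1728 * (4 a)^3 = -1728 * (4*4)^3 mod 11 = 7
j = 7 * 7^(-1) mod 11 = 1

j = 1 (mod 11)


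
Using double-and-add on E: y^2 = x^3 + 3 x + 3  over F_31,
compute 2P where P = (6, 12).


k = 2 = 10_2 (binary, LSB first: 01)
Double-and-add from P = (6, 12):
  bit 0 = 0: acc unchanged = O
  bit 1 = 1: acc = O + (6, 19) = (6, 19)

2P = (6, 19)


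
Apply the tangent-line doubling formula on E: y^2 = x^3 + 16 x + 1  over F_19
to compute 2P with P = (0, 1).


Doubling: s = (3 x1^2 + a) / (2 y1)
s = (3*0^2 + 16) / (2*1) mod 19 = 8
x3 = s^2 - 2 x1 mod 19 = 8^2 - 2*0 = 7
y3 = s (x1 - x3) - y1 mod 19 = 8 * (0 - 7) - 1 = 0

2P = (7, 0)


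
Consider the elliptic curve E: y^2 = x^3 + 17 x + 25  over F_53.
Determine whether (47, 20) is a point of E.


Check whether y^2 = x^3 + 17 x + 25 (mod 53) for (x, y) = (47, 20).
LHS: y^2 = 20^2 mod 53 = 29
RHS: x^3 + 17 x + 25 = 47^3 + 17*47 + 25 mod 53 = 25
LHS != RHS

No, not on the curve


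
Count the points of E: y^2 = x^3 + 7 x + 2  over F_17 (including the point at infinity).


For each x in F_17, count y with y^2 = x^3 + 7 x + 2 mod 17:
  x = 0: RHS = 2, y in [6, 11]  -> 2 point(s)
  x = 3: RHS = 16, y in [4, 13]  -> 2 point(s)
  x = 4: RHS = 9, y in [3, 14]  -> 2 point(s)
  x = 5: RHS = 9, y in [3, 14]  -> 2 point(s)
  x = 8: RHS = 9, y in [3, 14]  -> 2 point(s)
  x = 10: RHS = 1, y in [1, 16]  -> 2 point(s)
  x = 11: RHS = 16, y in [4, 13]  -> 2 point(s)
Affine points: 14. Add the point at infinity: total = 15.

#E(F_17) = 15


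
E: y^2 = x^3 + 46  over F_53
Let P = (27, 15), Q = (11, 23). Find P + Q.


P != Q, so use the chord formula.
s = (y2 - y1) / (x2 - x1) = (8) / (37) mod 53 = 26
x3 = s^2 - x1 - x2 mod 53 = 26^2 - 27 - 11 = 2
y3 = s (x1 - x3) - y1 mod 53 = 26 * (27 - 2) - 15 = 52

P + Q = (2, 52)


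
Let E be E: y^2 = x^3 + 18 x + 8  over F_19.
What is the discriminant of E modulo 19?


4 a^3 + 27 b^2 = 4*18^3 + 27*8^2 = 23328 + 1728 = 25056
Delta = -16 * (25056) = -400896
Delta mod 19 = 4

Delta = 4 (mod 19)


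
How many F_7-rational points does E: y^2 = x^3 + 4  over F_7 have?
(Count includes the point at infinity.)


For each x in F_7, count y with y^2 = x^3 + 0 x + 4 mod 7:
  x = 0: RHS = 4, y in [2, 5]  -> 2 point(s)
Affine points: 2. Add the point at infinity: total = 3.

#E(F_7) = 3


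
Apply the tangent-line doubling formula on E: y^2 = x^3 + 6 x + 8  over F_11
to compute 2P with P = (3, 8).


Doubling: s = (3 x1^2 + a) / (2 y1)
s = (3*3^2 + 6) / (2*8) mod 11 = 0
x3 = s^2 - 2 x1 mod 11 = 0^2 - 2*3 = 5
y3 = s (x1 - x3) - y1 mod 11 = 0 * (3 - 5) - 8 = 3

2P = (5, 3)


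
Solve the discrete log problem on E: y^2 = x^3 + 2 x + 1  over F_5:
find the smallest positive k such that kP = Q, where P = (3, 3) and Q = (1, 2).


Enumerate multiples of P until we hit Q = (1, 2):
  1P = (3, 3)
  2P = (0, 4)
  3P = (1, 3)
  4P = (1, 2)
Match found at i = 4.

k = 4


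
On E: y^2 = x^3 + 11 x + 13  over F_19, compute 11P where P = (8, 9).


k = 11 = 1011_2 (binary, LSB first: 1101)
Double-and-add from P = (8, 9):
  bit 0 = 1: acc = O + (8, 9) = (8, 9)
  bit 1 = 1: acc = (8, 9) + (1, 14) = (14, 17)
  bit 2 = 0: acc unchanged = (14, 17)
  bit 3 = 1: acc = (14, 17) + (13, 15) = (15, 0)

11P = (15, 0)


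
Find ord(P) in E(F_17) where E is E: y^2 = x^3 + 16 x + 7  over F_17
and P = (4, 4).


Compute successive multiples of P until we hit O:
  1P = (4, 4)
  2P = (5, 5)
  3P = (9, 8)
  4P = (6, 8)
  5P = (11, 16)
  6P = (15, 16)
  7P = (2, 9)
  8P = (13, 10)
  ... (continuing to 20P)
  20P = O

ord(P) = 20


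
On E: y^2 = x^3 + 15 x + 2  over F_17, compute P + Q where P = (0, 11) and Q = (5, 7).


P != Q, so use the chord formula.
s = (y2 - y1) / (x2 - x1) = (13) / (5) mod 17 = 6
x3 = s^2 - x1 - x2 mod 17 = 6^2 - 0 - 5 = 14
y3 = s (x1 - x3) - y1 mod 17 = 6 * (0 - 14) - 11 = 7

P + Q = (14, 7)


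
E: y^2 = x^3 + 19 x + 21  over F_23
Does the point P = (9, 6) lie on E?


Check whether y^2 = x^3 + 19 x + 21 (mod 23) for (x, y) = (9, 6).
LHS: y^2 = 6^2 mod 23 = 13
RHS: x^3 + 19 x + 21 = 9^3 + 19*9 + 21 mod 23 = 1
LHS != RHS

No, not on the curve


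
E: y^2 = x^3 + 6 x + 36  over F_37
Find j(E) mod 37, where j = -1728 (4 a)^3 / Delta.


Delta = -16(4 a^3 + 27 b^2) mod 37 = 26
-1728 * (4 a)^3 = -1728 * (4*6)^3 mod 37 = 31
j = 31 * 26^(-1) mod 37 = 14

j = 14 (mod 37)


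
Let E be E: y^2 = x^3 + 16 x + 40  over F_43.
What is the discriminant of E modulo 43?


4 a^3 + 27 b^2 = 4*16^3 + 27*40^2 = 16384 + 43200 = 59584
Delta = -16 * (59584) = -953344
Delta mod 43 = 9

Delta = 9 (mod 43)


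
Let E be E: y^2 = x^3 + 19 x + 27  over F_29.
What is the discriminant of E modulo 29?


4 a^3 + 27 b^2 = 4*19^3 + 27*27^2 = 27436 + 19683 = 47119
Delta = -16 * (47119) = -753904
Delta mod 29 = 9

Delta = 9 (mod 29)


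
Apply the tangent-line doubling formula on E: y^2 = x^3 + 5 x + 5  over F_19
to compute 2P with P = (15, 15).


Doubling: s = (3 x1^2 + a) / (2 y1)
s = (3*15^2 + 5) / (2*15) mod 19 = 10
x3 = s^2 - 2 x1 mod 19 = 10^2 - 2*15 = 13
y3 = s (x1 - x3) - y1 mod 19 = 10 * (15 - 13) - 15 = 5

2P = (13, 5)


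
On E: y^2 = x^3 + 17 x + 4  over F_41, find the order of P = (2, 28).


Compute successive multiples of P until we hit O:
  1P = (2, 28)
  2P = (36, 32)
  3P = (5, 3)
  4P = (26, 8)
  5P = (8, 18)
  6P = (11, 28)
  7P = (28, 13)
  8P = (12, 3)
  ... (continuing to 21P)
  21P = O

ord(P) = 21


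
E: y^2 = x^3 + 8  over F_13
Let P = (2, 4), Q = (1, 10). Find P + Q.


P != Q, so use the chord formula.
s = (y2 - y1) / (x2 - x1) = (6) / (12) mod 13 = 7
x3 = s^2 - x1 - x2 mod 13 = 7^2 - 2 - 1 = 7
y3 = s (x1 - x3) - y1 mod 13 = 7 * (2 - 7) - 4 = 0

P + Q = (7, 0)


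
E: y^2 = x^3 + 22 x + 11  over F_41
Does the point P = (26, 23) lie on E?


Check whether y^2 = x^3 + 22 x + 11 (mod 41) for (x, y) = (26, 23).
LHS: y^2 = 23^2 mod 41 = 37
RHS: x^3 + 22 x + 11 = 26^3 + 22*26 + 11 mod 41 = 37
LHS = RHS

Yes, on the curve


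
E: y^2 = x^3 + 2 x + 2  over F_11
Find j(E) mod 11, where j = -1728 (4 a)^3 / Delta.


Delta = -16(4 a^3 + 27 b^2) mod 11 = 4
-1728 * (4 a)^3 = -1728 * (4*2)^3 mod 11 = 5
j = 5 * 4^(-1) mod 11 = 4

j = 4 (mod 11)


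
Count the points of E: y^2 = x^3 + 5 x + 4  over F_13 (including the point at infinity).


For each x in F_13, count y with y^2 = x^3 + 5 x + 4 mod 13:
  x = 0: RHS = 4, y in [2, 11]  -> 2 point(s)
  x = 1: RHS = 10, y in [6, 7]  -> 2 point(s)
  x = 2: RHS = 9, y in [3, 10]  -> 2 point(s)
  x = 4: RHS = 10, y in [6, 7]  -> 2 point(s)
  x = 6: RHS = 3, y in [4, 9]  -> 2 point(s)
  x = 8: RHS = 10, y in [6, 7]  -> 2 point(s)
  x = 10: RHS = 1, y in [1, 12]  -> 2 point(s)
  x = 11: RHS = 12, y in [5, 8]  -> 2 point(s)
Affine points: 16. Add the point at infinity: total = 17.

#E(F_13) = 17


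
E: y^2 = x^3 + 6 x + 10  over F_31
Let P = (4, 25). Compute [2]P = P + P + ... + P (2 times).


k = 2 = 10_2 (binary, LSB first: 01)
Double-and-add from P = (4, 25):
  bit 0 = 0: acc unchanged = O
  bit 1 = 1: acc = O + (20, 16) = (20, 16)

2P = (20, 16)


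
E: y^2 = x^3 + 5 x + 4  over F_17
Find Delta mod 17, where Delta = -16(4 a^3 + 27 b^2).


4 a^3 + 27 b^2 = 4*5^3 + 27*4^2 = 500 + 432 = 932
Delta = -16 * (932) = -14912
Delta mod 17 = 14

Delta = 14 (mod 17)


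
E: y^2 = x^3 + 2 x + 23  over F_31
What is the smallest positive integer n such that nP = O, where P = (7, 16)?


Compute successive multiples of P until we hit O:
  1P = (7, 16)
  2P = (22, 12)
  3P = (4, 8)
  4P = (3, 5)
  5P = (15, 24)
  6P = (10, 12)
  7P = (2, 29)
  8P = (30, 19)
  ... (continuing to 33P)
  33P = O

ord(P) = 33


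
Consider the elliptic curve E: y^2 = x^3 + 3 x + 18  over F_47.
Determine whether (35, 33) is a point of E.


Check whether y^2 = x^3 + 3 x + 18 (mod 47) for (x, y) = (35, 33).
LHS: y^2 = 33^2 mod 47 = 8
RHS: x^3 + 3 x + 18 = 35^3 + 3*35 + 18 mod 47 = 40
LHS != RHS

No, not on the curve


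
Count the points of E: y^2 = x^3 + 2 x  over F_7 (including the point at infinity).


For each x in F_7, count y with y^2 = x^3 + 2 x + 0 mod 7:
  x = 0: RHS = 0, y in [0]  -> 1 point(s)
  x = 4: RHS = 2, y in [3, 4]  -> 2 point(s)
  x = 5: RHS = 2, y in [3, 4]  -> 2 point(s)
  x = 6: RHS = 4, y in [2, 5]  -> 2 point(s)
Affine points: 7. Add the point at infinity: total = 8.

#E(F_7) = 8


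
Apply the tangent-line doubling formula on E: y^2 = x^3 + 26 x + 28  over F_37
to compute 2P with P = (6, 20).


Doubling: s = (3 x1^2 + a) / (2 y1)
s = (3*6^2 + 26) / (2*20) mod 37 = 20
x3 = s^2 - 2 x1 mod 37 = 20^2 - 2*6 = 18
y3 = s (x1 - x3) - y1 mod 37 = 20 * (6 - 18) - 20 = 36

2P = (18, 36)


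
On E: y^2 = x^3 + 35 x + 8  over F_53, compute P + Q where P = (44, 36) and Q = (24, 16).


P != Q, so use the chord formula.
s = (y2 - y1) / (x2 - x1) = (33) / (33) mod 53 = 1
x3 = s^2 - x1 - x2 mod 53 = 1^2 - 44 - 24 = 39
y3 = s (x1 - x3) - y1 mod 53 = 1 * (44 - 39) - 36 = 22

P + Q = (39, 22)


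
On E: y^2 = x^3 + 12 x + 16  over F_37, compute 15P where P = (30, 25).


k = 15 = 1111_2 (binary, LSB first: 1111)
Double-and-add from P = (30, 25):
  bit 0 = 1: acc = O + (30, 25) = (30, 25)
  bit 1 = 1: acc = (30, 25) + (18, 25) = (26, 12)
  bit 2 = 1: acc = (26, 12) + (17, 8) = (28, 20)
  bit 3 = 1: acc = (28, 20) + (13, 36) = (32, 4)

15P = (32, 4)


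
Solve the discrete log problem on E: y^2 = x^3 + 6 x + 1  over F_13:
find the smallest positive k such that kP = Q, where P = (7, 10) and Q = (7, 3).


Enumerate multiples of P until we hit Q = (7, 3):
  1P = (7, 10)
  2P = (9, 2)
  3P = (0, 1)
  4P = (5, 0)
  5P = (0, 12)
  6P = (9, 11)
  7P = (7, 3)
Match found at i = 7.

k = 7


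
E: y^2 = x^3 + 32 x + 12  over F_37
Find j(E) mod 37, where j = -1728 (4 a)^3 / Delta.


Delta = -16(4 a^3 + 27 b^2) mod 37 = 34
-1728 * (4 a)^3 = -1728 * (4*32)^3 mod 37 = 23
j = 23 * 34^(-1) mod 37 = 17

j = 17 (mod 37)


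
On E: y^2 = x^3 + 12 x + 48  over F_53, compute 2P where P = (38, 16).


Doubling: s = (3 x1^2 + a) / (2 y1)
s = (3*38^2 + 12) / (2*16) mod 53 = 43
x3 = s^2 - 2 x1 mod 53 = 43^2 - 2*38 = 24
y3 = s (x1 - x3) - y1 mod 53 = 43 * (38 - 24) - 16 = 3

2P = (24, 3)


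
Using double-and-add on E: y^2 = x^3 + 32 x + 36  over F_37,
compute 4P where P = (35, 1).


k = 4 = 100_2 (binary, LSB first: 001)
Double-and-add from P = (35, 1):
  bit 0 = 0: acc unchanged = O
  bit 1 = 0: acc unchanged = O
  bit 2 = 1: acc = O + (7, 14) = (7, 14)

4P = (7, 14)


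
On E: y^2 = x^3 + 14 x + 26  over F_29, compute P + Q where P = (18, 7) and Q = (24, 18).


P != Q, so use the chord formula.
s = (y2 - y1) / (x2 - x1) = (11) / (6) mod 29 = 26
x3 = s^2 - x1 - x2 mod 29 = 26^2 - 18 - 24 = 25
y3 = s (x1 - x3) - y1 mod 29 = 26 * (18 - 25) - 7 = 14

P + Q = (25, 14)


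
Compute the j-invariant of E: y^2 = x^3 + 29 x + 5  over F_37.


Delta = -16(4 a^3 + 27 b^2) mod 37 = 27
-1728 * (4 a)^3 = -1728 * (4*29)^3 mod 37 = 6
j = 6 * 27^(-1) mod 37 = 29

j = 29 (mod 37)


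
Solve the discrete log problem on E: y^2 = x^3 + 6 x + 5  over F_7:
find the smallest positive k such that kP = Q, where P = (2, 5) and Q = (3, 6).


Enumerate multiples of P until we hit Q = (3, 6):
  1P = (2, 5)
  2P = (4, 4)
  3P = (3, 6)
Match found at i = 3.

k = 3


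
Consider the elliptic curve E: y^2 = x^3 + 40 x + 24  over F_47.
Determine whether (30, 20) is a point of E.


Check whether y^2 = x^3 + 40 x + 24 (mod 47) for (x, y) = (30, 20).
LHS: y^2 = 20^2 mod 47 = 24
RHS: x^3 + 40 x + 24 = 30^3 + 40*30 + 24 mod 47 = 24
LHS = RHS

Yes, on the curve


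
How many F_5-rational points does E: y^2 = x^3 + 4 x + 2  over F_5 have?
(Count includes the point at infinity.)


For each x in F_5, count y with y^2 = x^3 + 4 x + 2 mod 5:
  x = 3: RHS = 1, y in [1, 4]  -> 2 point(s)
Affine points: 2. Add the point at infinity: total = 3.

#E(F_5) = 3


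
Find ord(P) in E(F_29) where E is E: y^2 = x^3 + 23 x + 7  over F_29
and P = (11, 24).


Compute successive multiples of P until we hit O:
  1P = (11, 24)
  2P = (11, 5)
  3P = O

ord(P) = 3


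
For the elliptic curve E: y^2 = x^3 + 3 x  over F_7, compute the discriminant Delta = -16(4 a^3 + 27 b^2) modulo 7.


4 a^3 + 27 b^2 = 4*3^3 + 27*0^2 = 108 + 0 = 108
Delta = -16 * (108) = -1728
Delta mod 7 = 1

Delta = 1 (mod 7)


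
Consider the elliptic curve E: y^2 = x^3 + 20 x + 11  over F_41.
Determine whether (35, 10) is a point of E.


Check whether y^2 = x^3 + 20 x + 11 (mod 41) for (x, y) = (35, 10).
LHS: y^2 = 10^2 mod 41 = 18
RHS: x^3 + 20 x + 11 = 35^3 + 20*35 + 11 mod 41 = 3
LHS != RHS

No, not on the curve


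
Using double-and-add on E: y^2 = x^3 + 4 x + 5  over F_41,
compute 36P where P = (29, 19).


k = 36 = 100100_2 (binary, LSB first: 001001)
Double-and-add from P = (29, 19):
  bit 0 = 0: acc unchanged = O
  bit 1 = 0: acc unchanged = O
  bit 2 = 1: acc = O + (0, 28) = (0, 28)
  bit 3 = 0: acc unchanged = (0, 28)
  bit 4 = 0: acc unchanged = (0, 28)
  bit 5 = 1: acc = (0, 28) + (1, 25) = (8, 37)

36P = (8, 37)


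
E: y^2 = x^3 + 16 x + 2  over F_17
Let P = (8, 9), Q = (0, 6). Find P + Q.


P != Q, so use the chord formula.
s = (y2 - y1) / (x2 - x1) = (14) / (9) mod 17 = 11
x3 = s^2 - x1 - x2 mod 17 = 11^2 - 8 - 0 = 11
y3 = s (x1 - x3) - y1 mod 17 = 11 * (8 - 11) - 9 = 9

P + Q = (11, 9)


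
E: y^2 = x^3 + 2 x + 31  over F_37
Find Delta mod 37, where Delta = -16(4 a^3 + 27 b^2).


4 a^3 + 27 b^2 = 4*2^3 + 27*31^2 = 32 + 25947 = 25979
Delta = -16 * (25979) = -415664
Delta mod 37 = 31

Delta = 31 (mod 37)


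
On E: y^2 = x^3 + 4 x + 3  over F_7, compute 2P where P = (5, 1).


Doubling: s = (3 x1^2 + a) / (2 y1)
s = (3*5^2 + 4) / (2*1) mod 7 = 1
x3 = s^2 - 2 x1 mod 7 = 1^2 - 2*5 = 5
y3 = s (x1 - x3) - y1 mod 7 = 1 * (5 - 5) - 1 = 6

2P = (5, 6)


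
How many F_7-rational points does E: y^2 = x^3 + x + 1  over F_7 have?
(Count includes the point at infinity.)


For each x in F_7, count y with y^2 = x^3 + 1 x + 1 mod 7:
  x = 0: RHS = 1, y in [1, 6]  -> 2 point(s)
  x = 2: RHS = 4, y in [2, 5]  -> 2 point(s)
Affine points: 4. Add the point at infinity: total = 5.

#E(F_7) = 5


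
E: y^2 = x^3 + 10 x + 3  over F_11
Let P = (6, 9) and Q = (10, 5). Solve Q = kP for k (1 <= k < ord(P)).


Enumerate multiples of P until we hit Q = (10, 5):
  1P = (6, 9)
  2P = (3, 7)
  3P = (0, 6)
  4P = (8, 1)
  5P = (2, 8)
  6P = (1, 6)
  7P = (7, 8)
  8P = (10, 6)
  9P = (10, 5)
Match found at i = 9.

k = 9


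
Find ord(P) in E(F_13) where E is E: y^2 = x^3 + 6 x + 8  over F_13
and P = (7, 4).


Compute successive multiples of P until we hit O:
  1P = (7, 4)
  2P = (3, 1)
  3P = (6, 0)
  4P = (3, 12)
  5P = (7, 9)
  6P = O

ord(P) = 6


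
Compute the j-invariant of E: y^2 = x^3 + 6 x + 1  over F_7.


Delta = -16(4 a^3 + 27 b^2) mod 7 = 3
-1728 * (4 a)^3 = -1728 * (4*6)^3 mod 7 = 6
j = 6 * 3^(-1) mod 7 = 2

j = 2 (mod 7)


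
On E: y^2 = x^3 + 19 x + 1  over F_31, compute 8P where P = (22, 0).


k = 8 = 1000_2 (binary, LSB first: 0001)
Double-and-add from P = (22, 0):
  bit 0 = 0: acc unchanged = O
  bit 1 = 0: acc unchanged = O
  bit 2 = 0: acc unchanged = O
  bit 3 = 1: acc = O + O = O

8P = O


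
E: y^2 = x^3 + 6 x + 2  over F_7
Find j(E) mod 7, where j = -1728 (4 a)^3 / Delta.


Delta = -16(4 a^3 + 27 b^2) mod 7 = 2
-1728 * (4 a)^3 = -1728 * (4*6)^3 mod 7 = 6
j = 6 * 2^(-1) mod 7 = 3

j = 3 (mod 7)


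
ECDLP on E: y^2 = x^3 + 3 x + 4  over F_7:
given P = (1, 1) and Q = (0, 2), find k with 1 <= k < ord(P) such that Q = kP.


Enumerate multiples of P until we hit Q = (0, 2):
  1P = (1, 1)
  2P = (0, 2)
Match found at i = 2.

k = 2


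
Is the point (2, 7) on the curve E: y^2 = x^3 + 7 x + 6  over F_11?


Check whether y^2 = x^3 + 7 x + 6 (mod 11) for (x, y) = (2, 7).
LHS: y^2 = 7^2 mod 11 = 5
RHS: x^3 + 7 x + 6 = 2^3 + 7*2 + 6 mod 11 = 6
LHS != RHS

No, not on the curve


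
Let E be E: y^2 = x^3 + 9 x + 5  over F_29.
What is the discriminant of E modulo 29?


4 a^3 + 27 b^2 = 4*9^3 + 27*5^2 = 2916 + 675 = 3591
Delta = -16 * (3591) = -57456
Delta mod 29 = 22

Delta = 22 (mod 29)


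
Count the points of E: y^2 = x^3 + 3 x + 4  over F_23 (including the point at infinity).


For each x in F_23, count y with y^2 = x^3 + 3 x + 4 mod 23:
  x = 0: RHS = 4, y in [2, 21]  -> 2 point(s)
  x = 1: RHS = 8, y in [10, 13]  -> 2 point(s)
  x = 2: RHS = 18, y in [8, 15]  -> 2 point(s)
  x = 5: RHS = 6, y in [11, 12]  -> 2 point(s)
  x = 6: RHS = 8, y in [10, 13]  -> 2 point(s)
  x = 7: RHS = 0, y in [0]  -> 1 point(s)
  x = 9: RHS = 1, y in [1, 22]  -> 2 point(s)
  x = 13: RHS = 9, y in [3, 20]  -> 2 point(s)
  x = 16: RHS = 8, y in [10, 13]  -> 2 point(s)
  x = 17: RHS = 0, y in [0]  -> 1 point(s)
  x = 18: RHS = 2, y in [5, 18]  -> 2 point(s)
  x = 21: RHS = 13, y in [6, 17]  -> 2 point(s)
  x = 22: RHS = 0, y in [0]  -> 1 point(s)
Affine points: 23. Add the point at infinity: total = 24.

#E(F_23) = 24


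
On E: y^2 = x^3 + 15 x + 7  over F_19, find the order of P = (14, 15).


Compute successive multiples of P until we hit O:
  1P = (14, 15)
  2P = (0, 8)
  3P = (10, 6)
  4P = (6, 3)
  5P = (6, 16)
  6P = (10, 13)
  7P = (0, 11)
  8P = (14, 4)
  ... (continuing to 9P)
  9P = O

ord(P) = 9


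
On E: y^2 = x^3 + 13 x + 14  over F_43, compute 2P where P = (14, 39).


Doubling: s = (3 x1^2 + a) / (2 y1)
s = (3*14^2 + 13) / (2*39) mod 43 = 27
x3 = s^2 - 2 x1 mod 43 = 27^2 - 2*14 = 13
y3 = s (x1 - x3) - y1 mod 43 = 27 * (14 - 13) - 39 = 31

2P = (13, 31)


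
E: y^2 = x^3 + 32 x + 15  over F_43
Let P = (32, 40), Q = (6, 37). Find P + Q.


P != Q, so use the chord formula.
s = (y2 - y1) / (x2 - x1) = (40) / (17) mod 43 = 15
x3 = s^2 - x1 - x2 mod 43 = 15^2 - 32 - 6 = 15
y3 = s (x1 - x3) - y1 mod 43 = 15 * (32 - 15) - 40 = 0

P + Q = (15, 0)


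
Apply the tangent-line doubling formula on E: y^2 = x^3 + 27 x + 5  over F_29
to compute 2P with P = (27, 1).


Doubling: s = (3 x1^2 + a) / (2 y1)
s = (3*27^2 + 27) / (2*1) mod 29 = 5
x3 = s^2 - 2 x1 mod 29 = 5^2 - 2*27 = 0
y3 = s (x1 - x3) - y1 mod 29 = 5 * (27 - 0) - 1 = 18

2P = (0, 18)


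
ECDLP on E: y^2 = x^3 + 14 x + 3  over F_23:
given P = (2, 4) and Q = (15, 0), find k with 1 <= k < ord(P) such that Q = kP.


Enumerate multiples of P until we hit Q = (15, 0):
  1P = (2, 4)
  2P = (8, 11)
  3P = (15, 0)
Match found at i = 3.

k = 3


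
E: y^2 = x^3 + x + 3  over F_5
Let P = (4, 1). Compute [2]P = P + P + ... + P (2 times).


k = 2 = 10_2 (binary, LSB first: 01)
Double-and-add from P = (4, 1):
  bit 0 = 0: acc unchanged = O
  bit 1 = 1: acc = O + (1, 0) = (1, 0)

2P = (1, 0)


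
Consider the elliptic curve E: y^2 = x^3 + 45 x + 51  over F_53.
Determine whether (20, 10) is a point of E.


Check whether y^2 = x^3 + 45 x + 51 (mod 53) for (x, y) = (20, 10).
LHS: y^2 = 10^2 mod 53 = 47
RHS: x^3 + 45 x + 51 = 20^3 + 45*20 + 51 mod 53 = 47
LHS = RHS

Yes, on the curve


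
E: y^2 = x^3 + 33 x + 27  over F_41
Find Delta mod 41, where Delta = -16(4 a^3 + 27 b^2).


4 a^3 + 27 b^2 = 4*33^3 + 27*27^2 = 143748 + 19683 = 163431
Delta = -16 * (163431) = -2614896
Delta mod 41 = 2

Delta = 2 (mod 41)


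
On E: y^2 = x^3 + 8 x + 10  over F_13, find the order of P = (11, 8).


Compute successive multiples of P until we hit O:
  1P = (11, 8)
  2P = (8, 12)
  3P = (3, 3)
  4P = (0, 7)
  5P = (12, 12)
  6P = (6, 12)
  7P = (6, 1)
  8P = (12, 1)
  ... (continuing to 13P)
  13P = O

ord(P) = 13


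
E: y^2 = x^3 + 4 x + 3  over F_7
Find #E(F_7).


For each x in F_7, count y with y^2 = x^3 + 4 x + 3 mod 7:
  x = 1: RHS = 1, y in [1, 6]  -> 2 point(s)
  x = 3: RHS = 0, y in [0]  -> 1 point(s)
  x = 5: RHS = 1, y in [1, 6]  -> 2 point(s)
Affine points: 5. Add the point at infinity: total = 6.

#E(F_7) = 6


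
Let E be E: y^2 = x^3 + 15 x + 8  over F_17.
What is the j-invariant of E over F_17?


Delta = -16(4 a^3 + 27 b^2) mod 17 = 13
-1728 * (4 a)^3 = -1728 * (4*15)^3 mod 17 = 5
j = 5 * 13^(-1) mod 17 = 3

j = 3 (mod 17)


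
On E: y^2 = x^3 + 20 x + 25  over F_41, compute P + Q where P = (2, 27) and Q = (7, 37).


P != Q, so use the chord formula.
s = (y2 - y1) / (x2 - x1) = (10) / (5) mod 41 = 2
x3 = s^2 - x1 - x2 mod 41 = 2^2 - 2 - 7 = 36
y3 = s (x1 - x3) - y1 mod 41 = 2 * (2 - 36) - 27 = 28

P + Q = (36, 28)


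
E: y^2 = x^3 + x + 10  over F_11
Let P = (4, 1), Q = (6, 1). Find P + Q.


P != Q, so use the chord formula.
s = (y2 - y1) / (x2 - x1) = (0) / (2) mod 11 = 0
x3 = s^2 - x1 - x2 mod 11 = 0^2 - 4 - 6 = 1
y3 = s (x1 - x3) - y1 mod 11 = 0 * (4 - 1) - 1 = 10

P + Q = (1, 10)


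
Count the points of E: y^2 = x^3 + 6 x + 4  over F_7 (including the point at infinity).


For each x in F_7, count y with y^2 = x^3 + 6 x + 4 mod 7:
  x = 0: RHS = 4, y in [2, 5]  -> 2 point(s)
  x = 1: RHS = 4, y in [2, 5]  -> 2 point(s)
  x = 3: RHS = 0, y in [0]  -> 1 point(s)
  x = 4: RHS = 1, y in [1, 6]  -> 2 point(s)
  x = 6: RHS = 4, y in [2, 5]  -> 2 point(s)
Affine points: 9. Add the point at infinity: total = 10.

#E(F_7) = 10
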